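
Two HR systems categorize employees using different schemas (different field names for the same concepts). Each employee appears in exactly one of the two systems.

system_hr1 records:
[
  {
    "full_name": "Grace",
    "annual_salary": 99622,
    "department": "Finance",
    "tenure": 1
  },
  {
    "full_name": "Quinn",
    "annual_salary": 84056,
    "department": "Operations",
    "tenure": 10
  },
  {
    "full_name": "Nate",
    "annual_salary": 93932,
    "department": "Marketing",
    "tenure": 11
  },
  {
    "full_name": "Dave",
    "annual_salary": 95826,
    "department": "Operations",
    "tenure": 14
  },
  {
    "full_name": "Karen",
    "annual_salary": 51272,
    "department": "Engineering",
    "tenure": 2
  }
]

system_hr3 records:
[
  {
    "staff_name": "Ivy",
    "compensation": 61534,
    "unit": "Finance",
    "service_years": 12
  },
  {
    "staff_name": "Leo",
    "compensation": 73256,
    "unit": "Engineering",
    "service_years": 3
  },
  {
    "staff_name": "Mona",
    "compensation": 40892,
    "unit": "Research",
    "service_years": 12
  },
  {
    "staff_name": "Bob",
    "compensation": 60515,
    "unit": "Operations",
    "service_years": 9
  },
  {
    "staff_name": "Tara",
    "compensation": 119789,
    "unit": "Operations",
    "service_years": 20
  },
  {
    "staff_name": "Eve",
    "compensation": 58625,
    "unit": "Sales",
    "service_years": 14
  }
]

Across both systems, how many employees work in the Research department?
1

Schema mapping: "department" (system_hr1) = "unit" (system_hr3) = department

Research employees in system_hr1: 0
Research employees in system_hr3: 1

Total in Research: 0 + 1 = 1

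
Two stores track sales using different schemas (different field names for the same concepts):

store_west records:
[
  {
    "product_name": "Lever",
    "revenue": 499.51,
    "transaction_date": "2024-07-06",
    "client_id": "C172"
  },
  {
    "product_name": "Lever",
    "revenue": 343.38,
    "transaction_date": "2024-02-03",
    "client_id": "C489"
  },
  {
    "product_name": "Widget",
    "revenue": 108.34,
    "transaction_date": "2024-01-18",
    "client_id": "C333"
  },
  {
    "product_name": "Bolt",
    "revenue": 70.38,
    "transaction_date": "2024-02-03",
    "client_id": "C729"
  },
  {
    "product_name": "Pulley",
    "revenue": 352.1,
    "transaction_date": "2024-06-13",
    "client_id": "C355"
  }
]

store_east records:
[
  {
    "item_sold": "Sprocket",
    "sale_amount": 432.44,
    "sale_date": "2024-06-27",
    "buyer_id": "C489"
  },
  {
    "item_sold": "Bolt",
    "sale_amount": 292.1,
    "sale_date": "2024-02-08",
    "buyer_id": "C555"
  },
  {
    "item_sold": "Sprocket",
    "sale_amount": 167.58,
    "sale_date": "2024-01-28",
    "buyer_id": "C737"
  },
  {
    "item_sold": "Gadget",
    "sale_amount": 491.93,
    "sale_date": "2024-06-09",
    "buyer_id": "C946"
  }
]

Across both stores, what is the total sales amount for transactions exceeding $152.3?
2579.04

Schema mapping: "revenue" (store_west) = "sale_amount" (store_east) = sale amount

Sum of sales > $152.3 in store_west: 1194.99
Sum of sales > $152.3 in store_east: 1384.05

Total: 1194.99 + 1384.05 = 2579.04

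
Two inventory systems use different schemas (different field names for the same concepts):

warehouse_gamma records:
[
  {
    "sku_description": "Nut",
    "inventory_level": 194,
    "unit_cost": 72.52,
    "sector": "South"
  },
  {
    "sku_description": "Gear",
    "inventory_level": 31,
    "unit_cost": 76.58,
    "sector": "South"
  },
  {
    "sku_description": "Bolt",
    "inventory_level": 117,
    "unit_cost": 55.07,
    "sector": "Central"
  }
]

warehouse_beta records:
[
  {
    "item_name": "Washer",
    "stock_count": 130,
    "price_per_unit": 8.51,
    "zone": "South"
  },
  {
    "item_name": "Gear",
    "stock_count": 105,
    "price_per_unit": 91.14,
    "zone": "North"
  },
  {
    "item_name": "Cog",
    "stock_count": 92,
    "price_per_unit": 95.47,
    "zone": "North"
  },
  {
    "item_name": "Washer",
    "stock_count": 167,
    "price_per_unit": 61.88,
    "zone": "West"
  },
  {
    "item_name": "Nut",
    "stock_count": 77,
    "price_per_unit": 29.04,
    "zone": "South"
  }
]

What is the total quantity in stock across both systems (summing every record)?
913

To reconcile these schemas, identify the field holding the quantity in stock in each system:
1. In warehouse_gamma it is "inventory_level"
2. In warehouse_beta it is "stock_count"

From warehouse_gamma: 194 + 31 + 117 = 342
From warehouse_beta: 130 + 105 + 92 + 167 + 77 = 571

Total: 342 + 571 = 913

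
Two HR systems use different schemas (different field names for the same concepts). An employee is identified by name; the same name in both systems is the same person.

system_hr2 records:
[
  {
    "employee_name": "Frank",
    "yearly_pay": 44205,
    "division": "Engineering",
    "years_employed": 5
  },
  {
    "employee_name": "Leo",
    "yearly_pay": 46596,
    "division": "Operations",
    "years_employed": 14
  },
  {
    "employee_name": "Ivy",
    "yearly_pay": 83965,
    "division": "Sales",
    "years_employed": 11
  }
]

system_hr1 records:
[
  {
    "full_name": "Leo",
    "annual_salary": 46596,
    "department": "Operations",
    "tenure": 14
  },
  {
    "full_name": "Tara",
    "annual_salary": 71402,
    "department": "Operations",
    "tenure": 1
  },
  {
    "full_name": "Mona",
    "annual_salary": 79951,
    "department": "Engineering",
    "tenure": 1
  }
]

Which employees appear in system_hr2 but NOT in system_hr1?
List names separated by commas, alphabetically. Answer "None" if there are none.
Frank, Ivy

Schema mapping: "employee_name" (system_hr2) = "full_name" (system_hr1) = employee name

Names in system_hr2: ['Frank', 'Ivy', 'Leo']
Names in system_hr1: ['Leo', 'Mona', 'Tara']

In system_hr2 but not system_hr1: ['Frank', 'Ivy']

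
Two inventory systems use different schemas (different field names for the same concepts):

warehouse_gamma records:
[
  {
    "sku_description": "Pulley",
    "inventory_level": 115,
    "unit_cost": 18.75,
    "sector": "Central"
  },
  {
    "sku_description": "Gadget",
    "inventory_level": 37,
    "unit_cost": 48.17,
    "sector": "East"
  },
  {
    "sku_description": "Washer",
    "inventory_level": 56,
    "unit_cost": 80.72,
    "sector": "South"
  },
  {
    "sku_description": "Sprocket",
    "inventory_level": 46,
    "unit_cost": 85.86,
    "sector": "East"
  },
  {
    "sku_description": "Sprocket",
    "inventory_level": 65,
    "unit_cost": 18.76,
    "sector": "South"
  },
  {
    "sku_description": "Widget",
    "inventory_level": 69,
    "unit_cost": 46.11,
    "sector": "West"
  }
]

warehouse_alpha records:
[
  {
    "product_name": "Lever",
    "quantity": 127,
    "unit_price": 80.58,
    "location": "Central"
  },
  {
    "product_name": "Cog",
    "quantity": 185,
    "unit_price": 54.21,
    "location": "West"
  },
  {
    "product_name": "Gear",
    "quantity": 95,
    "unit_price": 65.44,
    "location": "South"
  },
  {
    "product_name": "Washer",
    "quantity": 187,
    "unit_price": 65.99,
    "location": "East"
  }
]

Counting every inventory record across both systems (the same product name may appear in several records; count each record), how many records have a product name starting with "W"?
3

Schema mapping: "sku_description" (warehouse_gamma) = "product_name" (warehouse_alpha) = product name

Records with product name starting with "W" in warehouse_gamma: 2
Records with product name starting with "W" in warehouse_alpha: 1

Total: 2 + 1 = 3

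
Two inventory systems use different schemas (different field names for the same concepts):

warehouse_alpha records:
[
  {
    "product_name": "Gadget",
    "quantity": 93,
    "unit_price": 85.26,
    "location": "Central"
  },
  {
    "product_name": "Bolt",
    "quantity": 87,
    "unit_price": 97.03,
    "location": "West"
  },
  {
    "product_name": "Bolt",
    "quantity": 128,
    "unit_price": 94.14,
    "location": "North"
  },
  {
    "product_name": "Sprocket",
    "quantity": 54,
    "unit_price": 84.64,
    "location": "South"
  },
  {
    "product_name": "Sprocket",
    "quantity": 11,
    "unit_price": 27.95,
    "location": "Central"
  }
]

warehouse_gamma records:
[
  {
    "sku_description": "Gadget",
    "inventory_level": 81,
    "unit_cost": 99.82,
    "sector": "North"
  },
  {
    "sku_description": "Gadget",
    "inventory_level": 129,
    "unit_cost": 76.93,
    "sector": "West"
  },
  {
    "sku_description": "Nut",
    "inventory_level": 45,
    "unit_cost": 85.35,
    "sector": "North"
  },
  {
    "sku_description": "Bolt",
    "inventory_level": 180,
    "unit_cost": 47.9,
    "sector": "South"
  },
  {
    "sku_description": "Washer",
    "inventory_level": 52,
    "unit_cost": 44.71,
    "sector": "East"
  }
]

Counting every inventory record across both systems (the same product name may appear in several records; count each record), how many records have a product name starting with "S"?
2

Schema mapping: "product_name" (warehouse_alpha) = "sku_description" (warehouse_gamma) = product name

Records with product name starting with "S" in warehouse_alpha: 2
Records with product name starting with "S" in warehouse_gamma: 0

Total: 2 + 0 = 2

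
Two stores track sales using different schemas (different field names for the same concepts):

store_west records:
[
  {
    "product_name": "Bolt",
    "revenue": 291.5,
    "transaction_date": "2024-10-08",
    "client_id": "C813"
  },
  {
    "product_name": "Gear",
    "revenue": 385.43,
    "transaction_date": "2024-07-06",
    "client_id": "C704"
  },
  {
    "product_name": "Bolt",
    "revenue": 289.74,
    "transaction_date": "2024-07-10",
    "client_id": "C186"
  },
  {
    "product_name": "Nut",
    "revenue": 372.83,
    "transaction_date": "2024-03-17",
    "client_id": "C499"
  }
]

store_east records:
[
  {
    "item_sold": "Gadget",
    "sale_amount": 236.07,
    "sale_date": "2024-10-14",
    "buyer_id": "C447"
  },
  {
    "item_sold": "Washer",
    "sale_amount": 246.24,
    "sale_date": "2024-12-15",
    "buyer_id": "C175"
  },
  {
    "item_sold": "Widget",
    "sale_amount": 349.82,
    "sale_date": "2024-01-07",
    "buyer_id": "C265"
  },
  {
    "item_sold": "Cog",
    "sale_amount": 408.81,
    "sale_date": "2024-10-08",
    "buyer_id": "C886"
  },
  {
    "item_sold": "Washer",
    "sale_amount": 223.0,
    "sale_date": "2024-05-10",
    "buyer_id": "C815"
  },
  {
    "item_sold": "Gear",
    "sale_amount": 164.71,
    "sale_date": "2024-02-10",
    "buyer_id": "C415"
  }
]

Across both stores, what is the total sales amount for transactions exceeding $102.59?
2968.15

Schema mapping: "revenue" (store_west) = "sale_amount" (store_east) = sale amount

Sum of sales > $102.59 in store_west: 1339.5
Sum of sales > $102.59 in store_east: 1628.65

Total: 1339.5 + 1628.65 = 2968.15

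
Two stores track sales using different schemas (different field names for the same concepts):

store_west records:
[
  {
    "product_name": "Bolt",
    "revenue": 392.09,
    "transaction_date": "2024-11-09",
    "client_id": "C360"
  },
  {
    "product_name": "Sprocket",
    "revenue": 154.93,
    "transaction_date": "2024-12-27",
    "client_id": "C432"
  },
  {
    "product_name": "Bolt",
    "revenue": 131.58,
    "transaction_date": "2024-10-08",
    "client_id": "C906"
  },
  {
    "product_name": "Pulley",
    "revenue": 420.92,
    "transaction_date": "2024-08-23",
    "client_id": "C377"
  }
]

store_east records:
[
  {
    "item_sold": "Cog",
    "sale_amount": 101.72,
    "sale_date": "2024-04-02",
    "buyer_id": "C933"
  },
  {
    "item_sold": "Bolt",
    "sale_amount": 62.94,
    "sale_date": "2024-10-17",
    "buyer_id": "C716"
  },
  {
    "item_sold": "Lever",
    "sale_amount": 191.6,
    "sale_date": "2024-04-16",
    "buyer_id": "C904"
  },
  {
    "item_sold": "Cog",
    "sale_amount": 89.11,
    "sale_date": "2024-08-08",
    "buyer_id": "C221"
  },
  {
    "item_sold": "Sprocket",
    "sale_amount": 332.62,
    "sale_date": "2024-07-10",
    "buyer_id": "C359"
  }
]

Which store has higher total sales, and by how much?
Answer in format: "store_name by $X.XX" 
store_west by $321.53

Schema mapping: "revenue" (store_west) = "sale_amount" (store_east) = sale amount

Total for store_west: 1099.52
Total for store_east: 777.99

Difference: |1099.52 - 777.99| = 321.53
store_west has higher sales by $321.53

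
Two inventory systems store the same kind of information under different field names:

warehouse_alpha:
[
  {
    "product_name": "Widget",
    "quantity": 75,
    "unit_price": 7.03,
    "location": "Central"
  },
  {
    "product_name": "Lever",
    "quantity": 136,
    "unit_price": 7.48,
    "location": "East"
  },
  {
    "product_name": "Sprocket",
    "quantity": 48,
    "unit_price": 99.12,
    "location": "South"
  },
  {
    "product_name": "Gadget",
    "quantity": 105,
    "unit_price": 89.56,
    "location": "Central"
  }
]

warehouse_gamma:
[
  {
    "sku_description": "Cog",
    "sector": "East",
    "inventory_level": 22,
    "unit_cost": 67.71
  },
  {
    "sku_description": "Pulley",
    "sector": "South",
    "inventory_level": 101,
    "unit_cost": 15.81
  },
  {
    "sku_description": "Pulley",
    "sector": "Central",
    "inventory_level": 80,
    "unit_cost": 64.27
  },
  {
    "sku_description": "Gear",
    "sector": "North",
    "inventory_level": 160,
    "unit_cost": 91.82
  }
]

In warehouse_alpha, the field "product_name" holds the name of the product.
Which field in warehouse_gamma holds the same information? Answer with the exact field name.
sku_description

In warehouse_alpha, "product_name" holds the name of the product.
The fields in warehouse_gamma are: "sku_description", "sector", "inventory_level", "unit_cost".
"sku_description" is the match: the name refers to the same concept and its values are product-name strings (e.g. 'Cog', 'Gear').
The other fields ("sector", "inventory_level", "unit_cost") hold different kinds of data.

So "product_name" in warehouse_alpha corresponds to "sku_description" in warehouse_gamma.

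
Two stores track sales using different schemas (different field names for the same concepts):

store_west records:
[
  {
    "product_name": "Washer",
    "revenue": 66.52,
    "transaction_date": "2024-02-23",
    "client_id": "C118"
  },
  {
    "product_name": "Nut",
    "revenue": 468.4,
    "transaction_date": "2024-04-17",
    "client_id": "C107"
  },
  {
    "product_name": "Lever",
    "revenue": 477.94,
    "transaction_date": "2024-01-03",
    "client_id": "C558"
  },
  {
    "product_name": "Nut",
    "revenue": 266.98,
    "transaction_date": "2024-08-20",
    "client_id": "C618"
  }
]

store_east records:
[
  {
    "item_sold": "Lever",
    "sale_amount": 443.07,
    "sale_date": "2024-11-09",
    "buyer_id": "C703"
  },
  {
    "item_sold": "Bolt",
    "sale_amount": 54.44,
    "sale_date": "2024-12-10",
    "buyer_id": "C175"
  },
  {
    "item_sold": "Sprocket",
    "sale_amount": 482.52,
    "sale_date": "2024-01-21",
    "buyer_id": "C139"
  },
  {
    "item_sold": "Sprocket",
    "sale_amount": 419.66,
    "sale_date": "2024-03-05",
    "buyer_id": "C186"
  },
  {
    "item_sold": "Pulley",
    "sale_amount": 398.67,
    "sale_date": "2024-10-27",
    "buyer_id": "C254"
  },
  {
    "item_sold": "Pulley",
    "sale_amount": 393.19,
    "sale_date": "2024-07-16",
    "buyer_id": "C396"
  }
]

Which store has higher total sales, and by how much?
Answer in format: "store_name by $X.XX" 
store_east by $911.71

Schema mapping: "revenue" (store_west) = "sale_amount" (store_east) = sale amount

Total for store_west: 1279.84
Total for store_east: 2191.55

Difference: |1279.84 - 2191.55| = 911.71
store_east has higher sales by $911.71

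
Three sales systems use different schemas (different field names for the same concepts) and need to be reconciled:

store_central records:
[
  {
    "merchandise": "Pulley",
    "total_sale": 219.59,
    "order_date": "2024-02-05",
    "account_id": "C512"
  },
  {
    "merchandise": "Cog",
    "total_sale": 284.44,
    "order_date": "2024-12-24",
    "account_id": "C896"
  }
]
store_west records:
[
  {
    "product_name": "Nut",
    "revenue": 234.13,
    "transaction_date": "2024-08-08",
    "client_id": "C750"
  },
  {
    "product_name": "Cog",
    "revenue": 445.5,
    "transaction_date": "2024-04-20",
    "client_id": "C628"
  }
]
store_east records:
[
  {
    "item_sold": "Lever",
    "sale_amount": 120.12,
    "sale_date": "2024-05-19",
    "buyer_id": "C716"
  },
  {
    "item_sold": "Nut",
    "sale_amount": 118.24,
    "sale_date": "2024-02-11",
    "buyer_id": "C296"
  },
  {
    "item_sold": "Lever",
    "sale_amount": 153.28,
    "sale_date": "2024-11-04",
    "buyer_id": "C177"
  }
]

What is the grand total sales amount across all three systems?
1575.3

Schema reconciliation - all amount fields map to sale amount:

store_central (total_sale): 504.03
store_west (revenue): 679.63
store_east (sale_amount): 391.64

Grand total: 1575.3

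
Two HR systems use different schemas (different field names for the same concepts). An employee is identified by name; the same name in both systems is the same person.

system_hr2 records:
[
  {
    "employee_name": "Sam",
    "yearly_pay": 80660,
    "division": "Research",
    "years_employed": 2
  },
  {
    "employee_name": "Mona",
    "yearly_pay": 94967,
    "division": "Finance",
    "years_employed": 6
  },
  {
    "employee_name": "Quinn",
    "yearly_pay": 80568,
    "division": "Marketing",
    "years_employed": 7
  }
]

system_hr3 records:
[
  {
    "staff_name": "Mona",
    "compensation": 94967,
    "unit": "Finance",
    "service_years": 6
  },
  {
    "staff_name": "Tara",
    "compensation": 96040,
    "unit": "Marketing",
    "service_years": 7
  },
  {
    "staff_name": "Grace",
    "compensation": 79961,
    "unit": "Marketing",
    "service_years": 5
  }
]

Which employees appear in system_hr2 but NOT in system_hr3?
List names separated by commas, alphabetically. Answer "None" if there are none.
Quinn, Sam

Schema mapping: "employee_name" (system_hr2) = "staff_name" (system_hr3) = employee name

Names in system_hr2: ['Mona', 'Quinn', 'Sam']
Names in system_hr3: ['Grace', 'Mona', 'Tara']

In system_hr2 but not system_hr3: ['Quinn', 'Sam']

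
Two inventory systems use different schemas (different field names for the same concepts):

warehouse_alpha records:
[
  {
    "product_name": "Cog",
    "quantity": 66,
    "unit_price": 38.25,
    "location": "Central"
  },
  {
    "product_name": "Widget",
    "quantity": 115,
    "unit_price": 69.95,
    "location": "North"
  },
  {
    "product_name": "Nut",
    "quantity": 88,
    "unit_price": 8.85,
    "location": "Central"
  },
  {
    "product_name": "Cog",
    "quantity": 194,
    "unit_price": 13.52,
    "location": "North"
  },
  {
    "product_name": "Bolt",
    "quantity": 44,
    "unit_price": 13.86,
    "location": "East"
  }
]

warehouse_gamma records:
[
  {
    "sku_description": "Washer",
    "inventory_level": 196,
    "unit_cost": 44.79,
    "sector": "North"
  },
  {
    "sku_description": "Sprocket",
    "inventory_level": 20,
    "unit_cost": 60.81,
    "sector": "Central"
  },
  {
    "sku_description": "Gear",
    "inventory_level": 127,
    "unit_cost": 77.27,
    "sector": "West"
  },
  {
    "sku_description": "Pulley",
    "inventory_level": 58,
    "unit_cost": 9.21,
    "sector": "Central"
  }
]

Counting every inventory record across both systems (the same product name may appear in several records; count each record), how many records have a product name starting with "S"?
1

Schema mapping: "product_name" (warehouse_alpha) = "sku_description" (warehouse_gamma) = product name

Records with product name starting with "S" in warehouse_alpha: 0
Records with product name starting with "S" in warehouse_gamma: 1

Total: 0 + 1 = 1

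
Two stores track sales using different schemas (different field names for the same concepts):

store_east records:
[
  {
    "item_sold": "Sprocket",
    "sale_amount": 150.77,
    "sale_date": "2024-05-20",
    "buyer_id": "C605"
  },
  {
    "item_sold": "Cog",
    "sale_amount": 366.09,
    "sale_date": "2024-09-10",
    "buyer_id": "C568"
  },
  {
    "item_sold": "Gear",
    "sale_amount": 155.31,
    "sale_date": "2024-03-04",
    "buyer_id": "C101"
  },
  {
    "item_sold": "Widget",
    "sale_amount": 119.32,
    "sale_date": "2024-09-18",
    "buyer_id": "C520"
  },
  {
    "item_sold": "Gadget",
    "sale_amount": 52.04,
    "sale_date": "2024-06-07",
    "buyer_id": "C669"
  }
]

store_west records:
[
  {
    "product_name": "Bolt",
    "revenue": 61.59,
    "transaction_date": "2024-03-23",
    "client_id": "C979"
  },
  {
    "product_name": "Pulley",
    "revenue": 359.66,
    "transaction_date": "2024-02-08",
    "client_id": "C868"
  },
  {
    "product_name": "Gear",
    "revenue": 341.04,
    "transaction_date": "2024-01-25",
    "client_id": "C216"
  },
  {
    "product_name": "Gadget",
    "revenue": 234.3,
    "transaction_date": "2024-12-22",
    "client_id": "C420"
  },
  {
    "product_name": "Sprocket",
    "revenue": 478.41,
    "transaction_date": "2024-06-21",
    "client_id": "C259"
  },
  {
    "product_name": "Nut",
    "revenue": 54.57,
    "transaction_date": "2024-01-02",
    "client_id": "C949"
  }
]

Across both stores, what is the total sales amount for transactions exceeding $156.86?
1779.5

Schema mapping: "sale_amount" (store_east) = "revenue" (store_west) = sale amount

Sum of sales > $156.86 in store_east: 366.09
Sum of sales > $156.86 in store_west: 1413.41

Total: 366.09 + 1413.41 = 1779.5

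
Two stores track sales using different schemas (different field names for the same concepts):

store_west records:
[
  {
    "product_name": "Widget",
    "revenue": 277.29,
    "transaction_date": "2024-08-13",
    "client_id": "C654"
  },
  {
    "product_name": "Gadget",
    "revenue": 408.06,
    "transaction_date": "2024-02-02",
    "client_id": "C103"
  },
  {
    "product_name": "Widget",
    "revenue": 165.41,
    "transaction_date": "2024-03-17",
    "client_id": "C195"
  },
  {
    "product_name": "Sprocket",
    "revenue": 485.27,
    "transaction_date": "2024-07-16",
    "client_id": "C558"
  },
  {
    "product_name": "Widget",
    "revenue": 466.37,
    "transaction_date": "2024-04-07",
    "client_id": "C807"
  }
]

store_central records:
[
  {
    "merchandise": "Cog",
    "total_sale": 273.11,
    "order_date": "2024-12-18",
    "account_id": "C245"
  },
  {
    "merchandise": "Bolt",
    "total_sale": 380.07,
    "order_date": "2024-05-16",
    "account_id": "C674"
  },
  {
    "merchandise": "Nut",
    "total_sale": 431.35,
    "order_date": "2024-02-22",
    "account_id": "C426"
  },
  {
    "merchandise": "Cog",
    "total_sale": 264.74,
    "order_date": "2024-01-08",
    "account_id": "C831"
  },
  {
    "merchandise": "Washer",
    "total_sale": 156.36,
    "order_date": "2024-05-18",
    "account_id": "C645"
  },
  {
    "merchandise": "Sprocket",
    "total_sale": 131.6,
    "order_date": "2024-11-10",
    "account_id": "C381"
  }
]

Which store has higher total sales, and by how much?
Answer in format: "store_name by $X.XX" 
store_west by $165.17

Schema mapping: "revenue" (store_west) = "total_sale" (store_central) = sale amount

Total for store_west: 1802.40
Total for store_central: 1637.23

Difference: |1802.40 - 1637.23| = 165.17
store_west has higher sales by $165.17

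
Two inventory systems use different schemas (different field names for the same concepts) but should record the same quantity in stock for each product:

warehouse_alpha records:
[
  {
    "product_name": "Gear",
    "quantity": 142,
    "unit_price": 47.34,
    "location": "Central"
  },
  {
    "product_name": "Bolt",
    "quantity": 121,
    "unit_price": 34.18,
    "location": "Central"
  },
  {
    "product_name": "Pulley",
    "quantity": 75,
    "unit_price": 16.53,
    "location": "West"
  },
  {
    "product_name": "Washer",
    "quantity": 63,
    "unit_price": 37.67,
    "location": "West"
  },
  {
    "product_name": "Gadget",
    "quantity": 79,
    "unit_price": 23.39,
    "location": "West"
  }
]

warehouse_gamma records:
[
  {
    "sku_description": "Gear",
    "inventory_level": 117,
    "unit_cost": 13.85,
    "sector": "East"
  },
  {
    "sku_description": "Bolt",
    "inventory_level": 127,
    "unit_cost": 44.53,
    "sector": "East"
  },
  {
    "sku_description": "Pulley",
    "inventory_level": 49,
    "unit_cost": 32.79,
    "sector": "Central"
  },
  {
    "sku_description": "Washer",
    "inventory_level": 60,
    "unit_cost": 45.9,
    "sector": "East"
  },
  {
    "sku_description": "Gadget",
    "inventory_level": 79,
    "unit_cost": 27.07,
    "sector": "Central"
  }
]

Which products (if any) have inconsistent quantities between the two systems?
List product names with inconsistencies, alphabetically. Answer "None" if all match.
Bolt, Gear, Pulley, Washer

Schema mappings:
- "product_name" (warehouse_alpha) = "sku_description" (warehouse_gamma) = product name
- "quantity" (warehouse_alpha) = "inventory_level" (warehouse_gamma) = quantity

Comparison:
  Gear: 142 vs 117 - MISMATCH
  Bolt: 121 vs 127 - MISMATCH
  Pulley: 75 vs 49 - MISMATCH
  Washer: 63 vs 60 - MISMATCH
  Gadget: 79 vs 79 - MATCH

Products with inconsistencies: Bolt, Gear, Pulley, Washer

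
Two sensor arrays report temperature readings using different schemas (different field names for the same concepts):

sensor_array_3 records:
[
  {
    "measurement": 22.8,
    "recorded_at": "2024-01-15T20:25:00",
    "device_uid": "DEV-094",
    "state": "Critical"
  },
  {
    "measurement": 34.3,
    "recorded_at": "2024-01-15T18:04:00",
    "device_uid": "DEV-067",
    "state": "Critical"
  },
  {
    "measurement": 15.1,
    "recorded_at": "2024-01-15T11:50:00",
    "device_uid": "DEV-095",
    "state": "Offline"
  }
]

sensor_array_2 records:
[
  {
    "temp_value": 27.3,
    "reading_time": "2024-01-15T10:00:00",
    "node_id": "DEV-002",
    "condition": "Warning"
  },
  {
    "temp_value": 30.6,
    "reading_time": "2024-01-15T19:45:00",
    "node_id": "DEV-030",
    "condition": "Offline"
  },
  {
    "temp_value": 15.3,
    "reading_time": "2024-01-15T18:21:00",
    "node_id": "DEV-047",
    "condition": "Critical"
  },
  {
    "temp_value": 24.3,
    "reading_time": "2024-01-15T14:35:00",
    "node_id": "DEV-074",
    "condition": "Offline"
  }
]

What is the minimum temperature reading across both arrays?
15.1

Schema mapping: "measurement" (sensor_array_3) = "temp_value" (sensor_array_2) = temperature reading

Minimum in sensor_array_3: 15.1
Minimum in sensor_array_2: 15.3

Overall minimum: min(15.1, 15.3) = 15.1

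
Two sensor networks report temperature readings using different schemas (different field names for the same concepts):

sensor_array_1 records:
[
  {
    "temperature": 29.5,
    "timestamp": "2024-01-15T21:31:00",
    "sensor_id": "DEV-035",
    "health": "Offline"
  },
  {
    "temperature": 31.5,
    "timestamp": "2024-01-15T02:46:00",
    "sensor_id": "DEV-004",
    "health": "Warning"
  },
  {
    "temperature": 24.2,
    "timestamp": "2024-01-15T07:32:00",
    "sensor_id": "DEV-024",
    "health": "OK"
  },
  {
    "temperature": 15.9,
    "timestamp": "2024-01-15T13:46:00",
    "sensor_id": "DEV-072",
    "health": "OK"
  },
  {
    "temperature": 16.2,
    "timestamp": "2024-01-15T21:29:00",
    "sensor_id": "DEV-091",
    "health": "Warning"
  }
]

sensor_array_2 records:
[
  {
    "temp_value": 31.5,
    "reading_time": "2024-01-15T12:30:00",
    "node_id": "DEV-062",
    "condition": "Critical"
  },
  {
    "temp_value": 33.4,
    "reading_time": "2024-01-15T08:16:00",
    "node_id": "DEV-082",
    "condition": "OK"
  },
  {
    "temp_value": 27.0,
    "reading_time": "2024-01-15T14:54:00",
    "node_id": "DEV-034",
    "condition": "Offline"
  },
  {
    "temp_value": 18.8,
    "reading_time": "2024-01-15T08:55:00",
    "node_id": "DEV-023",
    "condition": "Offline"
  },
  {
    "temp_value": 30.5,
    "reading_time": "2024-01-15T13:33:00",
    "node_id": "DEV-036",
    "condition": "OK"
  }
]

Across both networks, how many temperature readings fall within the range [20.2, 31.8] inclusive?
6

Schema mapping: "temperature" (sensor_array_1) = "temp_value" (sensor_array_2) = temperature

Readings in [20.2, 31.8] from sensor_array_1: 3
Readings in [20.2, 31.8] from sensor_array_2: 3

Total count: 3 + 3 = 6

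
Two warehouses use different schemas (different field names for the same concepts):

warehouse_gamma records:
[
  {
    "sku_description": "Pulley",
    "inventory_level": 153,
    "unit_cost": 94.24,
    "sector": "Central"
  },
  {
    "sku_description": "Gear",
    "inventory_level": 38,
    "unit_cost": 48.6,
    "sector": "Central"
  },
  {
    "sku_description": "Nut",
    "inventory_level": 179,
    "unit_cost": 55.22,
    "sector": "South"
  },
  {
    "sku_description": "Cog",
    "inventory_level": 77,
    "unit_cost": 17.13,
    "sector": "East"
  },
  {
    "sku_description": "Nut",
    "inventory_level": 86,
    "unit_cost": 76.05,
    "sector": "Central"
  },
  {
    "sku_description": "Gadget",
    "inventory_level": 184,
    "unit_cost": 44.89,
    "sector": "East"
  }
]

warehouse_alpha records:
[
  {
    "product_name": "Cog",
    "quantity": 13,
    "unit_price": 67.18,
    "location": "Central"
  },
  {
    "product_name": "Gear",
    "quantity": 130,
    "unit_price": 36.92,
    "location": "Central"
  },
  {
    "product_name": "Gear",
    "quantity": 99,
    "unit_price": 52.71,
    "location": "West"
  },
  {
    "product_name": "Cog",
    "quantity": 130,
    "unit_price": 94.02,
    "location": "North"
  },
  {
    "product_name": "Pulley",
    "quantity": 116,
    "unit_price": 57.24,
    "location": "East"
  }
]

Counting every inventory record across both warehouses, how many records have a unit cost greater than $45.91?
8

Schema mapping: "unit_cost" (warehouse_gamma) = "unit_price" (warehouse_alpha) = unit cost

Records > $45.91 in warehouse_gamma: 4
Records > $45.91 in warehouse_alpha: 4

Total count: 4 + 4 = 8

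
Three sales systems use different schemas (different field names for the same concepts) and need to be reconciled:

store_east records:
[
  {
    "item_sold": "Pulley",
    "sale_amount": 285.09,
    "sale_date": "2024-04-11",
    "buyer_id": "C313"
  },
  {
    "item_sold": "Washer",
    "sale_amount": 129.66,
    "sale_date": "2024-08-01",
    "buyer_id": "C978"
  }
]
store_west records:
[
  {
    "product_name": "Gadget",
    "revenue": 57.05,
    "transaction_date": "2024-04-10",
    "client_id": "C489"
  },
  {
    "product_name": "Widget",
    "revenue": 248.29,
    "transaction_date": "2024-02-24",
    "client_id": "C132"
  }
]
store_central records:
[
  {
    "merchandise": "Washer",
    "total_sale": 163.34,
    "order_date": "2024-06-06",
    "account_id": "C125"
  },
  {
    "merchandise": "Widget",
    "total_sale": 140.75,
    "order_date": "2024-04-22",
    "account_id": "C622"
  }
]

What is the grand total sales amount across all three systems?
1024.18

Schema reconciliation - all amount fields map to sale amount:

store_east (sale_amount): 414.75
store_west (revenue): 305.34
store_central (total_sale): 304.09

Grand total: 1024.18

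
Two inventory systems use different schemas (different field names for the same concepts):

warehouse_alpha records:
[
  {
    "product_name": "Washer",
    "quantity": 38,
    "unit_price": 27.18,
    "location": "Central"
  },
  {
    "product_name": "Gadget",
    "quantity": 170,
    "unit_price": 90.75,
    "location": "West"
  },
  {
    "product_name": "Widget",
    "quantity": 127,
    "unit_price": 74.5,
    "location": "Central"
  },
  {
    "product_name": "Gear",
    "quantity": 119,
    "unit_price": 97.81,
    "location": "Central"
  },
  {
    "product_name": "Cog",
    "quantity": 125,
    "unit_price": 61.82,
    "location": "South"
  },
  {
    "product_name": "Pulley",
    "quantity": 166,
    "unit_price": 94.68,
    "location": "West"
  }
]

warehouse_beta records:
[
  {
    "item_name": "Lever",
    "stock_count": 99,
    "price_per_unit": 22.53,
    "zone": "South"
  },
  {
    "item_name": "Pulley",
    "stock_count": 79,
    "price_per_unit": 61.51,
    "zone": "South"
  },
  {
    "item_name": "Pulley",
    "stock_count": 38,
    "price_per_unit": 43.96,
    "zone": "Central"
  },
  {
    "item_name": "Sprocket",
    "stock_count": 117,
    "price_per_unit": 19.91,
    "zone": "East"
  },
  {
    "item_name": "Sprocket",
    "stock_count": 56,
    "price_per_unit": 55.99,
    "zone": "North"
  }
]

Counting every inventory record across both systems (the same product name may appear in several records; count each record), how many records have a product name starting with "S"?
2

Schema mapping: "product_name" (warehouse_alpha) = "item_name" (warehouse_beta) = product name

Records with product name starting with "S" in warehouse_alpha: 0
Records with product name starting with "S" in warehouse_beta: 2

Total: 0 + 2 = 2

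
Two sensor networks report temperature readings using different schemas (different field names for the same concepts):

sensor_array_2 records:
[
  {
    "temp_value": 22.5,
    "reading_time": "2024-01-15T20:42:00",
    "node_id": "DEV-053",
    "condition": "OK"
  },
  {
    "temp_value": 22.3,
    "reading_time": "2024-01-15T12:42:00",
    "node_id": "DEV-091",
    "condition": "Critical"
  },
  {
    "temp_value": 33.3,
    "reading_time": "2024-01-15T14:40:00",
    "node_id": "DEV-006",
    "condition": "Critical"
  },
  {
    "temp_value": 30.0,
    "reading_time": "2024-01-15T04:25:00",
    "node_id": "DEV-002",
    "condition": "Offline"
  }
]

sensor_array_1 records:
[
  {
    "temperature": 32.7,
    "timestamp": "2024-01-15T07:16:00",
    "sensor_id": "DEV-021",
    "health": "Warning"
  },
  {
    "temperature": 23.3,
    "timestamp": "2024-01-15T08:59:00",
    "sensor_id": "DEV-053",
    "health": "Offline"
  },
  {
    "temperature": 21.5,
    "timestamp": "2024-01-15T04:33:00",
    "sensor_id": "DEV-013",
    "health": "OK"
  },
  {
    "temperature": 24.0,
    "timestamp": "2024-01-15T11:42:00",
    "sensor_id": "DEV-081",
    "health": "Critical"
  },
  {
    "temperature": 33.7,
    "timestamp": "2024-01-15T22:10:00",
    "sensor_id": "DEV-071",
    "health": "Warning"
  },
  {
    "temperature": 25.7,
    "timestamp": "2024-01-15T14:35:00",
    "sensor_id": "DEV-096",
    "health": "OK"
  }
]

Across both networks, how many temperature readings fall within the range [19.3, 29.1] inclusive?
6

Schema mapping: "temp_value" (sensor_array_2) = "temperature" (sensor_array_1) = temperature

Readings in [19.3, 29.1] from sensor_array_2: 2
Readings in [19.3, 29.1] from sensor_array_1: 4

Total count: 2 + 4 = 6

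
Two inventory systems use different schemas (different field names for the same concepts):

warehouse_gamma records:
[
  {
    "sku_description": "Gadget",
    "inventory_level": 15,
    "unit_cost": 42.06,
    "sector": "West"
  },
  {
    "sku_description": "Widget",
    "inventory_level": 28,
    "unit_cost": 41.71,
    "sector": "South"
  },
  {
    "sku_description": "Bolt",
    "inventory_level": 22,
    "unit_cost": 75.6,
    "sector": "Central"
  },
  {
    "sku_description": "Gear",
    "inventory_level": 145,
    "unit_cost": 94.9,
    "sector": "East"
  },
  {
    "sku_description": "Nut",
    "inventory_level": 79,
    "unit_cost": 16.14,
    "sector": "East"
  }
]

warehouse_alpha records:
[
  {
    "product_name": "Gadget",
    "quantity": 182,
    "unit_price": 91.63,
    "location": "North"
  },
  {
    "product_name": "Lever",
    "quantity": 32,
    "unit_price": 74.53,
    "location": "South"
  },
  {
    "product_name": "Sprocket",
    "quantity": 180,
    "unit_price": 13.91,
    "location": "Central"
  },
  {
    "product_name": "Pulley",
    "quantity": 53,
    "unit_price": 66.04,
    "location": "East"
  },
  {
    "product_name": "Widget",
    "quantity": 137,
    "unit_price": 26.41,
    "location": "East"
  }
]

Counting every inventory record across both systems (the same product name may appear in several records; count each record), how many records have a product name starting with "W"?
2

Schema mapping: "sku_description" (warehouse_gamma) = "product_name" (warehouse_alpha) = product name

Records with product name starting with "W" in warehouse_gamma: 1
Records with product name starting with "W" in warehouse_alpha: 1

Total: 1 + 1 = 2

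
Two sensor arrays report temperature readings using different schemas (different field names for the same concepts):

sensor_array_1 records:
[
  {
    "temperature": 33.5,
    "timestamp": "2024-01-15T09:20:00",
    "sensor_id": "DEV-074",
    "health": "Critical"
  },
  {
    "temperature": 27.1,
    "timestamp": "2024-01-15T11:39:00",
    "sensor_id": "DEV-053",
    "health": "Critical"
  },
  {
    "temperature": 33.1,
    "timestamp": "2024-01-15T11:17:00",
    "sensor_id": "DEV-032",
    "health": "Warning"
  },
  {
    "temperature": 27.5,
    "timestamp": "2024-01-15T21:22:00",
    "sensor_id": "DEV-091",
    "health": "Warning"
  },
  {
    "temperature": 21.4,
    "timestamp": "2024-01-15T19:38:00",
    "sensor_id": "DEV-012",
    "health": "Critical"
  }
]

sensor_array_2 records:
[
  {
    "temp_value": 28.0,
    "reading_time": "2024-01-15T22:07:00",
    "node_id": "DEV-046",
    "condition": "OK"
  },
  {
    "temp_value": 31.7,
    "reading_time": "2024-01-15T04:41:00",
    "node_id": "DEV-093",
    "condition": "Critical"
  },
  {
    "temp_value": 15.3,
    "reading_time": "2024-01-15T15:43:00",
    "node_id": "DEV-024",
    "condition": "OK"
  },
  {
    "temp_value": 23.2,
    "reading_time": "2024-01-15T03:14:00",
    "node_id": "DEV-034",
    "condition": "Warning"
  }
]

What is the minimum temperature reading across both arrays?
15.3

Schema mapping: "temperature" (sensor_array_1) = "temp_value" (sensor_array_2) = temperature reading

Minimum in sensor_array_1: 21.4
Minimum in sensor_array_2: 15.3

Overall minimum: min(21.4, 15.3) = 15.3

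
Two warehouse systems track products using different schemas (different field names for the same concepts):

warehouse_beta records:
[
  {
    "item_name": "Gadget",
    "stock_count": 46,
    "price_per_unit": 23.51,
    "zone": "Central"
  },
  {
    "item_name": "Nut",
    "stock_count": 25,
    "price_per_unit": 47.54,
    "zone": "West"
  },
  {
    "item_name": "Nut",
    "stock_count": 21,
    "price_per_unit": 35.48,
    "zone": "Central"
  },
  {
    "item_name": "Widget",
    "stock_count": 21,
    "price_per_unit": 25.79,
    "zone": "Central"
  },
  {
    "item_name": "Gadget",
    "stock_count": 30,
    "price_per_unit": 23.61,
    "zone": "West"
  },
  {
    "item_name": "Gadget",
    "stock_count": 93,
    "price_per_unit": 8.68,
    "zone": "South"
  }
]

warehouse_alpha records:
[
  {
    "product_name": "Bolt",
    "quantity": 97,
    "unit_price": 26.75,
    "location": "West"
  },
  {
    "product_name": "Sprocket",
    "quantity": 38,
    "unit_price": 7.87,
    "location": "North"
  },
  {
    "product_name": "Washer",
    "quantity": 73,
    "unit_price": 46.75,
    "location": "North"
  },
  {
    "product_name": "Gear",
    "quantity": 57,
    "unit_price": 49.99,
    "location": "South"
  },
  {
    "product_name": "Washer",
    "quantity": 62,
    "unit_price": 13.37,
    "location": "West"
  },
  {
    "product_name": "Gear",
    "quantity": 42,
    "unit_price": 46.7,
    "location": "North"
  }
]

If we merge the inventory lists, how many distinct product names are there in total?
7

Schema mapping: "item_name" (warehouse_beta) = "product_name" (warehouse_alpha) = product name

Products in warehouse_beta: ['Gadget', 'Nut', 'Widget']
Products in warehouse_alpha: ['Bolt', 'Gear', 'Sprocket', 'Washer']

Union (unique products): ['Bolt', 'Gadget', 'Gear', 'Nut', 'Sprocket', 'Washer', 'Widget']
Count: 7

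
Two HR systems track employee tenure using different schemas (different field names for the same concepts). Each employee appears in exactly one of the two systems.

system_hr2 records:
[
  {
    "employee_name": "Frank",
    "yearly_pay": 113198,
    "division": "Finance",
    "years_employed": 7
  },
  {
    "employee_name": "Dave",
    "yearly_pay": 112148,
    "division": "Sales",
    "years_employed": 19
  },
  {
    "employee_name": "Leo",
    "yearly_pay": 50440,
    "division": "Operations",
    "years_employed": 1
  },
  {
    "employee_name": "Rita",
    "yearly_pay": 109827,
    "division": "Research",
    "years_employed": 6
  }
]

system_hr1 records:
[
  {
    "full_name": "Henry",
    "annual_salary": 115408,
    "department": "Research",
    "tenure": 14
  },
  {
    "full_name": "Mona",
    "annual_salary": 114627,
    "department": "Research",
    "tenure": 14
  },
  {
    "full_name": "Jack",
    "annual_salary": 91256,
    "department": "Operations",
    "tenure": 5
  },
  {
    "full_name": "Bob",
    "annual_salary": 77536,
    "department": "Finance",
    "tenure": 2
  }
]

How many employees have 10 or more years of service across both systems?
3

Reconcile schemas: "years_employed" (system_hr2) = "tenure" (system_hr1) = years of service

From system_hr2: 1 employees with >= 10 years
From system_hr1: 2 employees with >= 10 years

Total: 1 + 2 = 3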